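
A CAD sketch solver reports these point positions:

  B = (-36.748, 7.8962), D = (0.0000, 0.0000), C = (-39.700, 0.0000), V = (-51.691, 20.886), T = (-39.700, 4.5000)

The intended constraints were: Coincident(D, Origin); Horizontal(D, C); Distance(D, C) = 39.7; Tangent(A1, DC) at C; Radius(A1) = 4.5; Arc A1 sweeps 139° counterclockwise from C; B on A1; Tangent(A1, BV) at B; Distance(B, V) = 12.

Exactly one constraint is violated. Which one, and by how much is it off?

Distance(B, V) = 12 — off by 7.80.

D = (0.00, 0.00) ✓; D.y = 0.00, C.y = 0.00 ✓; |DC| = 39.70 ✓; ∠(TC, CD) = 90.00° ✓; |TC| = 4.500 ✓; bearing(T→B) − bearing(T→C) = 139.0° ✓; |TB| = 4.500 ✓; ∠(TB, BV) = 90.00° ✓; |BV| = 19.80 ✗.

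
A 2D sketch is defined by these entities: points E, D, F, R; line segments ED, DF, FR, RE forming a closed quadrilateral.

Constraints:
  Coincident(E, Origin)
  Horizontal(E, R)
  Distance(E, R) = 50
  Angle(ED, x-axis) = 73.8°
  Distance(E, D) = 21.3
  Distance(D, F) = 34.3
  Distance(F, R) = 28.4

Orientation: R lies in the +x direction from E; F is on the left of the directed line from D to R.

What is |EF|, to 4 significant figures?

47.72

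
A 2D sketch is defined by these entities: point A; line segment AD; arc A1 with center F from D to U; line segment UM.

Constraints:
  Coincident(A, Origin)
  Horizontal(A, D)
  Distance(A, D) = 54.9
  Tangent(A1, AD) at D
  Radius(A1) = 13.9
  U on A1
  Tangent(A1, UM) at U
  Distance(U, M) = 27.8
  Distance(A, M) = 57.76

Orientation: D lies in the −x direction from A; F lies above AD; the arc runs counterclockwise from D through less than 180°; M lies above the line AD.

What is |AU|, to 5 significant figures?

43.188

A is at the origin; A and D share the same y with |AD| = 54.9 and D on the −x side, so D = (-54.900, 0.0000). Since A1 is tangent to AD there, FD ⟂ AD, so F = D + (0, 13.9) = (-54.900, 13.900). Since FU ⟂ UM (tangency), |FM| = √(13.9² + 27.8²) = 31.081 regardless of where U sits on A1. So M lies on both circle(A, 57.76) and circle(F, 31.081); the above-AD intersection is M = (-40.326, 41.353). U is the foot of the tangent from M: U = (-41.004, 13.561).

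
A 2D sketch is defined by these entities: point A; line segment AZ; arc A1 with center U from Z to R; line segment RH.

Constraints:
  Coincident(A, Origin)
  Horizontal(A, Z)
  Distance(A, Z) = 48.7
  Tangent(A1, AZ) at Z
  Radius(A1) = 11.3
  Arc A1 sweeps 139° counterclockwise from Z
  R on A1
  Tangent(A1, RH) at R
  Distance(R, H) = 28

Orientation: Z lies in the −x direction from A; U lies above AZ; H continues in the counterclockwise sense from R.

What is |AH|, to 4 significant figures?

73.18

On A1, Z sits at bearing -90° from U; a 139° counterclockwise sweep puts R at bearing 49°, so R = U + 11.3·(cos 49°, sin 49°) = (-41.29, 19.83). A1 meets RH tangentially, so UR is at right angles to RH, so RH runs along (−sin 49°, cos 49°); with |RH| = 28.0, H = (-62.42, 38.20). Then |AH| = |H − A| = 73.18.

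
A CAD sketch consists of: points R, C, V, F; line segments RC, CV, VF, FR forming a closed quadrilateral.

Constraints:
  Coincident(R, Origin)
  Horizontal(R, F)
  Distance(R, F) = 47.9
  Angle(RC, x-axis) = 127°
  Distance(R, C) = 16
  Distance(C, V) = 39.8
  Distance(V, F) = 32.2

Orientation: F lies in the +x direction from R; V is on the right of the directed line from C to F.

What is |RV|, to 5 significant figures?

24.161

Checks: |CV| = 39.80 ✓; |VF| = 32.20 ✓.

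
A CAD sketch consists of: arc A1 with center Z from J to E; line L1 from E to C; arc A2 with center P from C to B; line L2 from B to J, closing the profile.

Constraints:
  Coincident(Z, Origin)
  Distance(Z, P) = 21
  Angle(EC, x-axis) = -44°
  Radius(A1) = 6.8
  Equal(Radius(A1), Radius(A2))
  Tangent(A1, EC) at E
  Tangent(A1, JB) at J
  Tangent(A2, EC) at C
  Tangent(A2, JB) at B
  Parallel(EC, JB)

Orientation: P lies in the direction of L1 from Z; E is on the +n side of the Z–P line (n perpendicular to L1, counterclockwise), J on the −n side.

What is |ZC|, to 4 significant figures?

22.07

Tangency of A1 to both parallel lines with radius 6.8 puts E and J at Z ± 6.8·n: E = (4.724, 4.892), J = (-4.724, -4.892). Equal radii place C and B the same way about P: C = P + 6.8·n = (19.83, -9.696), B = P − 6.8·n = (10.38, -19.48). Then |ZC| = |C − Z| = 22.07.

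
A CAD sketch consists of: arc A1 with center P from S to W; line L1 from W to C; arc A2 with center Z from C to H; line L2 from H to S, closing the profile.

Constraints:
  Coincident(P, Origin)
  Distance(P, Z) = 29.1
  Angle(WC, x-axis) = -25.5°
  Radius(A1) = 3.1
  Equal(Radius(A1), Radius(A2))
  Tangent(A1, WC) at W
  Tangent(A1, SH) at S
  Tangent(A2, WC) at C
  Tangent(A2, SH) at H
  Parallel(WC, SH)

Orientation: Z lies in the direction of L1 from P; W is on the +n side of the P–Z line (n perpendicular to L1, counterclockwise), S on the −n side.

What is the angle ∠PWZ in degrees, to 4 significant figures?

83.92°

The slot axis is L1's direction at -25.5°, so u = (cos -25.5°, sin -25.5°) = (0.9026, -0.4305) and n = (−sin -25.5°, cos -25.5°) = (0.4305, 0.9026). P is at the origin and Z lies 29.1 along u from P, so Z = 29.1·u = (26.27, -12.53). Tangency of A1 to both parallel lines with radius 3.1 puts W and S at P ± 3.1·n: W = (1.335, 2.798), S = (-1.335, -2.798). Then cos ∠PWZ = WP·WZ / (|WP||WZ|), giving 83.92°.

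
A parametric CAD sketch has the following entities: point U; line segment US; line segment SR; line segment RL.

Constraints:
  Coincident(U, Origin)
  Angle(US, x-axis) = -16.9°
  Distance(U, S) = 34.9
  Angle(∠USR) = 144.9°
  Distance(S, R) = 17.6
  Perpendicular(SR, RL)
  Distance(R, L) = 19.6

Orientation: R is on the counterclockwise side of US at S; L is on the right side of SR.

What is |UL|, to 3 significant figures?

60.9

∠USR = 144.9°, so SR runs at -16.9° + (180° − 144.9°) = 18.2° from the x-axis; with |SR| = 17.6, R = S + 17.6·(cos 18.2°, sin 18.2°) = (50.1, -4.65). SR is perpendicular to RL; with |RL| = 19.6 on the right of SR, L = R + 19.6·(0.312, -0.950) = (56.2, -23.3). Then |UL| = |L − U| = 60.9.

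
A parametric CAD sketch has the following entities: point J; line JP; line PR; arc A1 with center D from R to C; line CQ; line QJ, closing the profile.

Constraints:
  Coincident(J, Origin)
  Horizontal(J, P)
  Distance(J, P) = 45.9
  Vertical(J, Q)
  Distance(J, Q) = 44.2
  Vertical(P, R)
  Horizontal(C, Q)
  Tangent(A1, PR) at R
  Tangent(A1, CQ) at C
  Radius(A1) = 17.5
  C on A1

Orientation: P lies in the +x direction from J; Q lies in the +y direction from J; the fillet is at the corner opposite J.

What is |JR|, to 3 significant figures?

53.1

The virtual corner opposite J is at (45.9, 44.2). The tangent condition forces DR to be normal to PR and A1 meets CQ tangentially, so DC is at right angles to CQ, with radius 17.5, so the center D sits 17.5 in from both sides at D = (28.4, 26.7). That places the tangent points at R = (45.9, 26.7) on PR and C = (28.4, 44.2) on CQ. Then |JR| = |R − J| = 53.1.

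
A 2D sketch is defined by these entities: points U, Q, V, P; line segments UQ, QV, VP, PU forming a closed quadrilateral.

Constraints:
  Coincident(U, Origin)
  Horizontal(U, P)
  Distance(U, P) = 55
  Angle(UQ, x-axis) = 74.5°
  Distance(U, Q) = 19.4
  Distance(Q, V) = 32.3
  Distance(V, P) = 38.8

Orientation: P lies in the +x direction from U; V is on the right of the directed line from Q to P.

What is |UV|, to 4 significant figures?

20.95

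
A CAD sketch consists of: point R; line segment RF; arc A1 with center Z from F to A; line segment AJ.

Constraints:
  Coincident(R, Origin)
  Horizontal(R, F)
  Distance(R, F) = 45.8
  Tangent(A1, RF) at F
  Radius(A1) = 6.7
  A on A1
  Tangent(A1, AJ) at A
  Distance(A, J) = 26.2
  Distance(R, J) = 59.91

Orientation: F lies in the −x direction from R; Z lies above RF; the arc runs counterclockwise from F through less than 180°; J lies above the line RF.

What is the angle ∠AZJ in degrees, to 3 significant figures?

75.7°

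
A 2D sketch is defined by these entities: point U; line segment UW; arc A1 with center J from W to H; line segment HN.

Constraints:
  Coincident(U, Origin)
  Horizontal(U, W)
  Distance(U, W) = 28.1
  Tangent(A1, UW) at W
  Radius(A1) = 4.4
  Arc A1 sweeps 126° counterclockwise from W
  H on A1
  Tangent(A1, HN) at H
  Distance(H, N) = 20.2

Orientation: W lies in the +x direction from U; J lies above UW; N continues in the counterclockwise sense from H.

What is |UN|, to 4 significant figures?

30.59

On A1, W sits at bearing -90° from J; a 126° counterclockwise sweep puts H at bearing 36°, so H = J + 4.4·(cos 36°, sin 36°) = (31.66, 6.986). A1 meets HN tangentially, so JH is at right angles to HN, so HN runs along (−sin 36°, cos 36°); with |HN| = 20.2, N = (19.79, 23.33). Then |UN| = |N − U| = 30.59.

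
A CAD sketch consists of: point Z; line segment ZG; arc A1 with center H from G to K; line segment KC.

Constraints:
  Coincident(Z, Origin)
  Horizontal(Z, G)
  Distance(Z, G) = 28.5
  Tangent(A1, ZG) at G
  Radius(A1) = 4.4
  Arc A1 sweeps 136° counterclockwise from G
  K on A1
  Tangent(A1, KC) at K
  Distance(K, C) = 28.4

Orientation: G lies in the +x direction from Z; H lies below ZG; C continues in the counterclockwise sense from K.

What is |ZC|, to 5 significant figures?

53.378

Z is at the origin; ZG is horizontal with |ZG| = 28.5 and G on the +x side, so G = (28.500, 0.0000). Since A1 is tangent to ZG there, HG ⟂ ZG, so H = G + (0, -4.4) = (28.500, -4.4000). On A1, G sits at bearing 90° from H; a 136° counterclockwise sweep puts K at bearing 226°, so K = H + 4.4·(cos 226°, sin 226°) = (25.444, -7.5651). Since A1 is tangent to KC there, HK ⟂ KC, so KC runs along (−sin 226°, cos 226°); with |KC| = 28.4, C = (45.873, -27.293). Then |ZC| = |C − Z| = 53.378.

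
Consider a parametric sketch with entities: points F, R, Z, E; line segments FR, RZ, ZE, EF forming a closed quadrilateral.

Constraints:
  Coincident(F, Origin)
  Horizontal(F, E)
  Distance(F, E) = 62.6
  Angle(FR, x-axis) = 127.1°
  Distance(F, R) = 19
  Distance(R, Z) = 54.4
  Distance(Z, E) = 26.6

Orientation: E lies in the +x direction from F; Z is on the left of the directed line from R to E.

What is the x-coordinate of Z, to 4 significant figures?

42.87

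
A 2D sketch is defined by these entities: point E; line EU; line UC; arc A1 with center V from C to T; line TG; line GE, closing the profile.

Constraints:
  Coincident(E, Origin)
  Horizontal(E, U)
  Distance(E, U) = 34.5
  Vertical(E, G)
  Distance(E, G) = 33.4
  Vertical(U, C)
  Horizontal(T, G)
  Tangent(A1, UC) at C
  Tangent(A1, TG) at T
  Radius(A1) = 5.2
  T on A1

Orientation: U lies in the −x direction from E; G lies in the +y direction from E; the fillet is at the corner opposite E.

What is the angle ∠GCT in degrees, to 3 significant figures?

36.4°

The virtual corner opposite E is at (-34.5, 33.4). A1 meets UC tangentially, so VC is at right angles to UC and since A1 is tangent to TG there, VT ⟂ TG, with radius 5.2, so the center V sits 5.2 in from both sides at V = (-29.3, 28.2). That places the tangent points at C = (-34.5, 28.2) on UC and T = (-29.3, 33.4) on TG. Then cos ∠GCT = CG·CT / (|CG||CT|), giving 36.4°.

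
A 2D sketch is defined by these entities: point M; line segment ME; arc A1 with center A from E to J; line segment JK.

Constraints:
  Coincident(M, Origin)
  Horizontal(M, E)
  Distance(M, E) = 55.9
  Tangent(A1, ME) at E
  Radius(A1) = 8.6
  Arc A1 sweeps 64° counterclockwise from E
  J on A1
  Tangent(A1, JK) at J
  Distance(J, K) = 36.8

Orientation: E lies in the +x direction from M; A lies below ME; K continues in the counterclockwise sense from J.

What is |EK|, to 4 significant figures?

44.79

M is at the origin; ME is horizontal with |ME| = 55.9 and E on the +x side, so E = (55.90, 0.000). A1 meets ME tangentially, so AE is at right angles to ME, so A = E + (0, -8.6) = (55.90, -8.600). On A1, E sits at bearing 90° from A; a 64° counterclockwise sweep puts J at bearing 154°, so J = A + 8.6·(cos 154°, sin 154°) = (48.17, -4.830). Since A1 is tangent to JK there, AJ ⟂ JK, so JK runs along (−sin 154°, cos 154°); with |JK| = 36.8, K = (32.04, -37.91). Then |EK| = |K − E| = 44.79.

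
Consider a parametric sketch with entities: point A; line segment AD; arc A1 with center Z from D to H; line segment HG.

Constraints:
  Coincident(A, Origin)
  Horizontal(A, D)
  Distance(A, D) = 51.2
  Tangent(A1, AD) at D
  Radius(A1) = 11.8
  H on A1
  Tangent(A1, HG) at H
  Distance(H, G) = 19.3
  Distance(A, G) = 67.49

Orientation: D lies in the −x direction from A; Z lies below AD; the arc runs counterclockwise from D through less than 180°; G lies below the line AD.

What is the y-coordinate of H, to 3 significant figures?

-14.2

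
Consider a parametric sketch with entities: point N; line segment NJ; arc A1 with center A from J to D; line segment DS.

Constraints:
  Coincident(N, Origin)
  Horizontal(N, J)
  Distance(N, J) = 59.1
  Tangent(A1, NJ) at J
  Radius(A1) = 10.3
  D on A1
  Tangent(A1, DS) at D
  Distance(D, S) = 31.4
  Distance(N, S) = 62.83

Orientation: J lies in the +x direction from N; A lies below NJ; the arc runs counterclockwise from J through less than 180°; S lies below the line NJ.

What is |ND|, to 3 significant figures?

49.8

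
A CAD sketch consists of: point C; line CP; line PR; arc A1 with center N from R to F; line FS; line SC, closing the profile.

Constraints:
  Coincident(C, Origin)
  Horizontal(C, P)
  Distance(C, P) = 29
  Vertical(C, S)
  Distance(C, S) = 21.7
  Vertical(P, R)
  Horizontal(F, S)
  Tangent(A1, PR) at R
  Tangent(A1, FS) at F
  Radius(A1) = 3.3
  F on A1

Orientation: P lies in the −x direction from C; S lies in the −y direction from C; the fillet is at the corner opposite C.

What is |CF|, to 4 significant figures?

33.64

C is at the origin; C and P share the same y with |CP| = 29.0 and P on the −x side, so P = (-29.00, 0.000). CS is vertical with |CS| = 21.7 and S on the −y side, so S = (0.000, -21.70). The virtual corner opposite C is at (-29.00, -21.70). Since A1 is tangent to PR there, NR ⟂ PR and tangency of A1 to FS means the radius NF is perpendicular to FS, with radius 3.3, so the center N sits 3.3 in from both sides at N = (-25.70, -18.40). That places the tangent points at R = (-29.00, -18.40) on PR and F = (-25.70, -21.70) on FS. Then |CF| = |F − C| = 33.64.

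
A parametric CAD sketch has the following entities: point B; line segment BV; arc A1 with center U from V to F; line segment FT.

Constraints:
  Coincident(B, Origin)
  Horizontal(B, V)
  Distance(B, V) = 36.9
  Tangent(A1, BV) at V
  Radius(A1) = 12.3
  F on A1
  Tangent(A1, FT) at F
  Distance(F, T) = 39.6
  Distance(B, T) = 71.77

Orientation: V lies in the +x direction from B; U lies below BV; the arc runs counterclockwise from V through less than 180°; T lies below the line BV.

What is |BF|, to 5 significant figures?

33.142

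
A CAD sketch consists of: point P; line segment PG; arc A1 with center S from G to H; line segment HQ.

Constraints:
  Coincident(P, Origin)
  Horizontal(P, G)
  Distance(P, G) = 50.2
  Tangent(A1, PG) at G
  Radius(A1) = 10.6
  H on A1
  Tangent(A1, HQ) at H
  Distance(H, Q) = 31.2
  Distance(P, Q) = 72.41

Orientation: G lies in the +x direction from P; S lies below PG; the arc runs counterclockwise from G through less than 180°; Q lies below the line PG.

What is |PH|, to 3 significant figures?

44.5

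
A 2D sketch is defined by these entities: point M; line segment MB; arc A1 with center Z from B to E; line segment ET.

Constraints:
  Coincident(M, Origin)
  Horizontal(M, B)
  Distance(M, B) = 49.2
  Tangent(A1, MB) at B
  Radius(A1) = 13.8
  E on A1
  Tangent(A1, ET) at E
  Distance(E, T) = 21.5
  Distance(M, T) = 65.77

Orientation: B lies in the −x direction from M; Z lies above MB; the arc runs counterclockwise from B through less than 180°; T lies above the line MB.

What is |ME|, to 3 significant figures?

45.0

M is at the origin; M and B share the same y with |MB| = 49.2 and B on the −x side, so B = (-49.2, 0.00). Tangency of A1 to MB means the radius ZB is perpendicular to MB, so Z = B + (0, 13.8) = (-49.2, 13.8). Since ZE ⟂ ET (tangency), |ZT| = √(13.8² + 21.5²) = 25.5 regardless of where E sits on A1. So T lies on both circle(M, 65.77) and circle(Z, 25.5); the above-MB intersection is T = (-52.9, 39.1). E is the foot of the tangent from T: E = (-38.8, 22.9).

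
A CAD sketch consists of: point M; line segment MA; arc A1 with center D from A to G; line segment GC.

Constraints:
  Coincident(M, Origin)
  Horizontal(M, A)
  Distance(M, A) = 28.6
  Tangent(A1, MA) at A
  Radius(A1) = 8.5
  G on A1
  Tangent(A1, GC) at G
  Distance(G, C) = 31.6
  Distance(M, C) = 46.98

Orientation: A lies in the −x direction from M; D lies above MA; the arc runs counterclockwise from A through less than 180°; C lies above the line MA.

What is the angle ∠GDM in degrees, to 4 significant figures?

22.30°

Checks: M = (0.00, 0.00) ✓; |DG| = 8.500 ✓; ∠(DG, GC) = 90.00° ✓; |GC| = 31.60 ✓; |MC| = 46.98 ✓.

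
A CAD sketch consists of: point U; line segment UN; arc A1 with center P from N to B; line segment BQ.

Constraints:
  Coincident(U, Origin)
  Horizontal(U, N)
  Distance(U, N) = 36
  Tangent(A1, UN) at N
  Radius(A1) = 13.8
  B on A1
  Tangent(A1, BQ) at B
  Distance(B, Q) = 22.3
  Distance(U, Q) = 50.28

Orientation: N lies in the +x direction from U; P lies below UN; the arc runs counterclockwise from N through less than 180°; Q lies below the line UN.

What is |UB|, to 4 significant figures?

29.73

U is at the origin; U and N share the same y with |UN| = 36.0 and N on the +x side, so N = (36.00, 0.000). The tangent condition forces PN to be normal to UN, so P = N + (0, -13.8) = (36.00, -13.80). Since PB ⟂ BQ (tangency), |PQ| = √(13.8² + 22.3²) = 26.22 regardless of where B sits on A1. So Q lies on both circle(U, 50.28) and circle(P, 26.22); the below-UN intersection is Q = (31.04, -39.55). B is the foot of the tangent from Q: B = (23.10, -18.71).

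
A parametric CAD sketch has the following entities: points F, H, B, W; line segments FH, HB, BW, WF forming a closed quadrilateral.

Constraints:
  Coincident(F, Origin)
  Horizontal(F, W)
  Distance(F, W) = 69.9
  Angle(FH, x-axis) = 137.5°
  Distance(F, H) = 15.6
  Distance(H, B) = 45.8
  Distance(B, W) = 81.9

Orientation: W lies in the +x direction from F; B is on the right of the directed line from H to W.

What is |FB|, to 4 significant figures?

34.95

F is at the origin; F and W share the same y with |FW| = 69.9 and W in +x, so W = (69.9, 0). FH runs at 137.5° with |FH| = 15.6, so H = (-11.50, 10.54). B is determined by |HB| = 45.8 and |BW| = 81.9 together: it lies at the intersection of circle(H, 45.8) and circle(W, 81.9). With |HW| = 82.08, the foot of the radical line on HW is 12.96 from H and the perpendicular offset is √(45.8² − 12.96²) = 43.93. Taking the right-of-HW solution: B = (-4.291, -34.69).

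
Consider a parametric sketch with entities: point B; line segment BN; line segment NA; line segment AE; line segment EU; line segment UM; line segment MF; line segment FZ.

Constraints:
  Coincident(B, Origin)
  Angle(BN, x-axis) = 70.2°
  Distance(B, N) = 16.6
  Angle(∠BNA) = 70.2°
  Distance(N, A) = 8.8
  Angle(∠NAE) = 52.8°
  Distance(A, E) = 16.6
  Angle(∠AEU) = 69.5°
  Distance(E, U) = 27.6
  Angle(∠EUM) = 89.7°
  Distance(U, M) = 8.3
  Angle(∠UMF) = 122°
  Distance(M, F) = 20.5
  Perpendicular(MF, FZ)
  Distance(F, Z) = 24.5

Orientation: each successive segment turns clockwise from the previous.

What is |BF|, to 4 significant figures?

21.49

∠EUM = 89.7° gives UM at -7.600° from the x-axis; with |UM| = 8.3, M = (7.976, 32.50). ∠UMF = 122.0° gives MF at -65.60° from the x-axis; with |MF| = 20.5, F = (16.44, 13.83). Then |BF| = |F − B| = 21.49.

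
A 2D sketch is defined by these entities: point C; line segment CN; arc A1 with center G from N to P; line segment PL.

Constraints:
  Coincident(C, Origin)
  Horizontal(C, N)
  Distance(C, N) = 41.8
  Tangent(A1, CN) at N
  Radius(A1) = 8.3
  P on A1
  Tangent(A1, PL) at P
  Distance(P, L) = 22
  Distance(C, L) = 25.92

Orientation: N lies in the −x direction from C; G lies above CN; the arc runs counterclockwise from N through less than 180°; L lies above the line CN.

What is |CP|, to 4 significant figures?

36.35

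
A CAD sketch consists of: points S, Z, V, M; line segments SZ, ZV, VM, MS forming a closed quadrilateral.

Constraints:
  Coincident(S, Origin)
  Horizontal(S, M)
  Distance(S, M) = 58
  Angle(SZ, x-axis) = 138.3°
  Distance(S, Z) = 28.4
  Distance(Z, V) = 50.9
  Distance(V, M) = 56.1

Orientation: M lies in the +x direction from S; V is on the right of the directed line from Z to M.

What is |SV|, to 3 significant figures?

24.5

S is at the origin; SM is horizontal with |SM| = 58.0 and M in +x, so M = (58.0, 0). SZ runs at 138.3° with |SZ| = 28.4, so Z = (-21.2, 18.9). V is determined by |ZV| = 50.9 and |VM| = 56.1 together: it lies at the intersection of circle(Z, 50.9) and circle(M, 56.1). With |ZM| = 81.4, the foot of the radical line on ZM is 37.3 from Z and the perpendicular offset is √(50.9² − 37.3²) = 34.6. Taking the right-of-ZM solution: V = (7.04, -23.5).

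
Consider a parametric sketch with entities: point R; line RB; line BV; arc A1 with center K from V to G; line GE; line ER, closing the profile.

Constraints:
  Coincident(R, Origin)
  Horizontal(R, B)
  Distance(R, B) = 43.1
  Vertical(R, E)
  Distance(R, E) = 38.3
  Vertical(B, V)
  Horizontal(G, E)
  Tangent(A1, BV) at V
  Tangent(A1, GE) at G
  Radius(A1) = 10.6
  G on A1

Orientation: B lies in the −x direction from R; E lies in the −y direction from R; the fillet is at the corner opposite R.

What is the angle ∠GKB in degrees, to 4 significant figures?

159.1°

R is at the origin; RB is horizontal with |RB| = 43.1 and B on the −x side, so B = (-43.10, 0.000). RE is vertical with |RE| = 38.3 and E on the −y side, so E = (0.000, -38.30). The virtual corner opposite R is at (-43.10, -38.30). The tangent condition forces KV to be normal to BV and tangency of A1 to GE means the radius KG is perpendicular to GE, with radius 10.6, so the center K sits 10.6 in from both sides at K = (-32.50, -27.70). That places the tangent points at V = (-43.10, -27.70) on BV and G = (-32.50, -38.30) on GE. Then cos ∠GKB = KG·KB / (|KG||KB|), giving 159.1°.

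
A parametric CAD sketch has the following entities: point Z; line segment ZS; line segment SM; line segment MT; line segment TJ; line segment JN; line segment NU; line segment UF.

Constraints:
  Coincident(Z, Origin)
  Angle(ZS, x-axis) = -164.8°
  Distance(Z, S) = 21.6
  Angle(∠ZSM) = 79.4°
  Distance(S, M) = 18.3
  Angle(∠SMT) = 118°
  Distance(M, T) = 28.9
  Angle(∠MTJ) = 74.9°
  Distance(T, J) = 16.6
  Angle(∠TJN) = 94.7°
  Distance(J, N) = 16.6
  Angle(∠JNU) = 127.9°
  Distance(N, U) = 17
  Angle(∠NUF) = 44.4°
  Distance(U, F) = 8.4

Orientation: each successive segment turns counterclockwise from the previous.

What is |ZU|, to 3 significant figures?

27.3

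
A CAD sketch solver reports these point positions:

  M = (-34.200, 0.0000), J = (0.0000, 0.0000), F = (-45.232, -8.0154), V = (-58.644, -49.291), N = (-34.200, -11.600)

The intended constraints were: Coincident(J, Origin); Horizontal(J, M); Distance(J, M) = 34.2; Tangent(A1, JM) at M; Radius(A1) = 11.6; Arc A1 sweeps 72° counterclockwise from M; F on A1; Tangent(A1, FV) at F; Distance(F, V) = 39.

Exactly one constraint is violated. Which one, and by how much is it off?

Distance(F, V) = 39 — off by 4.40.

J = (0.00, 0.00) ✓; J.y = 0.00, M.y = 0.00 ✓; |JM| = 34.20 ✓; ∠(NM, MJ) = 90.00° ✓; |NM| = 11.60 ✓; bearing(N→F) − bearing(N→M) = 72.00° ✓; |NF| = 11.60 ✓; ∠(NF, FV) = 90.00° ✓; |FV| = 43.40 ✗.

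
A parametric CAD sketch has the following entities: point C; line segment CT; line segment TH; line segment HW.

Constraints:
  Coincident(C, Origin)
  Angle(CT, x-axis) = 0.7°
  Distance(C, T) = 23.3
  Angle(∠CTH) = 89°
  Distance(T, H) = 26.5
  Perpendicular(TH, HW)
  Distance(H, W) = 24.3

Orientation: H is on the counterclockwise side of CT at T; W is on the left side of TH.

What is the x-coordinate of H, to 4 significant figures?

22.51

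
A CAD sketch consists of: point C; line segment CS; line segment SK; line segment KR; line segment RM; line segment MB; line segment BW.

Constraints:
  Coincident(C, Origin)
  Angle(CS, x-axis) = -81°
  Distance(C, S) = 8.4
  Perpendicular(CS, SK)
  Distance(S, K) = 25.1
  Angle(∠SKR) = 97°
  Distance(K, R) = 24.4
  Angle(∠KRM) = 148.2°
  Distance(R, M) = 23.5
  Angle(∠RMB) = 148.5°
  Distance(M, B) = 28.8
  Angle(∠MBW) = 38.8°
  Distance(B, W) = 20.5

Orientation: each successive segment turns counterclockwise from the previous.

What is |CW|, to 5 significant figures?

33.582

C is at the origin; CS runs at -81.0° with length 8.4, so S = (1.3140, -8.2966). CS is perpendicular to SK, so SK runs at 9.0000°; with |SK| = 25.1, K = (26.105, -4.3701). ∠SKR = 97.0° gives KR at 92.000° from the x-axis; with |KR| = 24.4, R = (25.253, 20.015). ∠KRM = 148.2° gives RM at 123.80° from the x-axis; with |RM| = 23.5, M = (12.181, 39.543). ∠RMB = 148.5° gives MB at 155.30° from the x-axis; with |MB| = 28.8, B = (-13.985, 51.578). ∠MBW = 38.8° gives BW at -63.500° from the x-axis; with |BW| = 20.5, W = (-4.8374, 33.232). Then |CW| = |W − C| = 33.582.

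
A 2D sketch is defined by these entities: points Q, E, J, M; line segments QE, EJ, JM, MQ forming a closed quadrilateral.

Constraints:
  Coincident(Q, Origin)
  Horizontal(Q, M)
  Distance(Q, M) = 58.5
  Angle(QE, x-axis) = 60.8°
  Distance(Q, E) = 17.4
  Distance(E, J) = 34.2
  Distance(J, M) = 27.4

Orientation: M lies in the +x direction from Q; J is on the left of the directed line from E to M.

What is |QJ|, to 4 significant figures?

47.39

Q is at the origin; QM is horizontal with |QM| = 58.5 and M in +x, so M = (58.5, 0). QE runs at 60.8° with |QE| = 17.4, so E = (8.489, 15.19). J is determined by |EJ| = 34.2 and |JM| = 27.4 together: it lies at the intersection of circle(E, 34.2) and circle(M, 27.4). With |EM| = 52.27, the foot of the radical line on EM is 30.14 from E and the perpendicular offset is √(34.2² − 30.14²) = 16.16. Taking the left-of-EM solution: J = (42.03, 21.89).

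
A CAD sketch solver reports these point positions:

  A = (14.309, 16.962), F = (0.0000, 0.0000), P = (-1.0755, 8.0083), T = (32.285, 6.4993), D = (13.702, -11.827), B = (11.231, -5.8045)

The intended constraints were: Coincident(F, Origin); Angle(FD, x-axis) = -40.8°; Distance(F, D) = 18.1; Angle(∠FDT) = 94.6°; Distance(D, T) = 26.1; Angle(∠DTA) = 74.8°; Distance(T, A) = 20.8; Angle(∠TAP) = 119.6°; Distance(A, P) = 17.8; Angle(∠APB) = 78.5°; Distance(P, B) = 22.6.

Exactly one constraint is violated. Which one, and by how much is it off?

Distance(P, B) = 22.6 — off by 4.10.

F = (0.00, 0.00) ✓; FD at -40.80° ✓; |FD| = 18.10 ✓; ∠FDT = 94.60° ✓; |DT| = 26.10 ✓; ∠DTA = 74.80° ✓; |TA| = 20.80 ✓; ∠TAP = 119.6° ✓; |AP| = 17.80 ✓; ∠APB = 78.50° ✓; |PB| = 18.50 ✗.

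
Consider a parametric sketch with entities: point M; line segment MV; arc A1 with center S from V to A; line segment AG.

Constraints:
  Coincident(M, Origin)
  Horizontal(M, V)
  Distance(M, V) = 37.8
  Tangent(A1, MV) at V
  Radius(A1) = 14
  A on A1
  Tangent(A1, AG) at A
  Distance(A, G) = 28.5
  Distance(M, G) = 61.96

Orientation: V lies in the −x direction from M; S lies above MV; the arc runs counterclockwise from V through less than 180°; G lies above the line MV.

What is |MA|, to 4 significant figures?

34.08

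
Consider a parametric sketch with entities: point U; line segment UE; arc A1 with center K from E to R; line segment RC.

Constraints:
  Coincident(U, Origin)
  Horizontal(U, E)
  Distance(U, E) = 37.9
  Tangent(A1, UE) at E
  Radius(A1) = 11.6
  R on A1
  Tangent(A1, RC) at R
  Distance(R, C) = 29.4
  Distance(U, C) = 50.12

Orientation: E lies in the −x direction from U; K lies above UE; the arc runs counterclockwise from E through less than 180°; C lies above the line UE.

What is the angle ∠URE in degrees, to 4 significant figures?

108.5°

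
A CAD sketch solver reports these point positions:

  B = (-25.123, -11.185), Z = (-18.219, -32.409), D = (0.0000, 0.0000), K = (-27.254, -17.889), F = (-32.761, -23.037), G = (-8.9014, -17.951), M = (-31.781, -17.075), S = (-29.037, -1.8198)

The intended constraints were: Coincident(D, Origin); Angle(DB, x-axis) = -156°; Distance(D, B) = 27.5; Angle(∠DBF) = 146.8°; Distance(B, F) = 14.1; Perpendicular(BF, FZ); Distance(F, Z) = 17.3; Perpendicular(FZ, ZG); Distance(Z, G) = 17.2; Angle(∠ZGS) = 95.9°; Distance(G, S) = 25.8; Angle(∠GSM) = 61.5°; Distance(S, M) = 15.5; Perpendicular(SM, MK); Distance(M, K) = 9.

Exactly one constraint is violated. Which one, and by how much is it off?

Distance(M, K) = 9 — off by 4.40.

D = (0.00, 0.00) ✓; DB at -156.0° ✓; |DB| = 27.50 ✓; ∠DBF = 146.8° ✓; |BF| = 14.10 ✓; ∠(BF, FZ) = 90.00° ✓; |FZ| = 17.30 ✓; ∠(FZ, ZG) = 90.00° ✓; |ZG| = 17.20 ✓; ∠ZGS = 95.90° ✓; |GS| = 25.80 ✓; ∠GSM = 61.50° ✓; |SM| = 15.50 ✓; ∠(SM, MK) = 90.00° ✓; |MK| = 4.600 ✗.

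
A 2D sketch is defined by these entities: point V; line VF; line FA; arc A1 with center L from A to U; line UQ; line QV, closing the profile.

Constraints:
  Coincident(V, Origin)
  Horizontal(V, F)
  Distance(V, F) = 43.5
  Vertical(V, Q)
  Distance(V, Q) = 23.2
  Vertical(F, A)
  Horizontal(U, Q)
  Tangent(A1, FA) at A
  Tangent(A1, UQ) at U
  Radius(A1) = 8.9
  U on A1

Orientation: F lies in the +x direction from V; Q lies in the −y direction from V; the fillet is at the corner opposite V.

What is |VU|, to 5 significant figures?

41.658

The virtual corner opposite V is at (43.500, -23.200). A1 meets FA tangentially, so LA is at right angles to FA and since A1 is tangent to UQ there, LU ⟂ UQ, with radius 8.9, so the center L sits 8.9 in from both sides at L = (34.600, -14.300). That places the tangent points at A = (43.500, -14.300) on FA and U = (34.600, -23.200) on UQ. Then |VU| = |U − V| = 41.658.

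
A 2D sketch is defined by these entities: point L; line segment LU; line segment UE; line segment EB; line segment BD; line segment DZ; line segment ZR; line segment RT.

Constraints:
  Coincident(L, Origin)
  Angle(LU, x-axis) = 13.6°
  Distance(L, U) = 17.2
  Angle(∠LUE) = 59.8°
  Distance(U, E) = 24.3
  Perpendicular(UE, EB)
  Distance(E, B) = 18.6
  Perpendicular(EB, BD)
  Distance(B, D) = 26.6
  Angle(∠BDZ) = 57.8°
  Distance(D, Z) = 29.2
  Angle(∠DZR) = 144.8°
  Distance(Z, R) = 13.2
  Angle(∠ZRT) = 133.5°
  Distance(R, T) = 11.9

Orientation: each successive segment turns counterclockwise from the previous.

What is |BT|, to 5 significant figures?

27.706

∠DZR = 144.8° gives ZR at 111.20° from the x-axis; with |ZR| = 13.2, R = (7.1756, 30.150). ∠ZRT = 133.5° gives RT at 157.70° from the x-axis; with |RT| = 11.9, T = (-3.8344, 34.665). Then |BT| = |T − B| = 27.706.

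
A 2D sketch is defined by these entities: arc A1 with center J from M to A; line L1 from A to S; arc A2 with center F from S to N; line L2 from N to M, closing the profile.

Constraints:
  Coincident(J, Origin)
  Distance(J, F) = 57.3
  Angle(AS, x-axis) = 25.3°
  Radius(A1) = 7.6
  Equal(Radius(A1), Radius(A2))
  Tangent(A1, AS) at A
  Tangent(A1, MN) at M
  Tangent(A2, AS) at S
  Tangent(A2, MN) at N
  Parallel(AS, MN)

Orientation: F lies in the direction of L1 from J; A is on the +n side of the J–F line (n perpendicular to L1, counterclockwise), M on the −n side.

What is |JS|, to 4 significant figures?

57.80

The slot axis is L1's direction at 25.3°, so u = (cos 25.3°, sin 25.3°) = (0.9041, 0.4274) and n = (−sin 25.3°, cos 25.3°) = (-0.4274, 0.9041). J is at the origin and F lies 57.3 along u from J, so F = 57.3·u = (51.80, 24.49). Tangency of A1 to both parallel lines with radius 7.6 puts A and M at J ± 7.6·n: A = (-3.248, 6.871), M = (3.248, -6.871). Equal radii place S and N the same way about F: S = F + 7.6·n = (48.56, 31.36), N = F − 7.6·n = (55.05, 17.62). Then |JS| = |S − J| = 57.80.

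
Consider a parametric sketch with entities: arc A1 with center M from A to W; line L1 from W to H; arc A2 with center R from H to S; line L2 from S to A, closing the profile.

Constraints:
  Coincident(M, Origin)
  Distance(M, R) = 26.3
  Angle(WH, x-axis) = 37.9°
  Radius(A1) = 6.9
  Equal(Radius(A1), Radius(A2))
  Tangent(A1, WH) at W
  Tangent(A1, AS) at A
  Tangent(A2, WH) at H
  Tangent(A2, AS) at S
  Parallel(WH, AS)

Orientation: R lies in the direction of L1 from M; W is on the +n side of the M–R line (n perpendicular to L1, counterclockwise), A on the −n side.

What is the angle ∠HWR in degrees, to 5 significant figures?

14.701°

The slot axis is L1's direction at 37.9°, so u = (cos 37.9°, sin 37.9°) = (0.78908, 0.61429) and n = (−sin 37.9°, cos 37.9°) = (-0.61429, 0.78908). M is at the origin and R lies 26.3 along u from M, so R = 26.3·u = (20.753, 16.156). Tangency of A1 to both parallel lines with radius 6.9 puts W and A at M ± 6.9·n: W = (-4.2386, 5.4447), A = (4.2386, -5.4447). Equal radii place H and S the same way about R: H = R + 6.9·n = (16.514, 21.600), S = R − 6.9·n = (24.991, 10.711). Then cos ∠HWR = WH·WR / (|WH||WR|), giving 14.701°.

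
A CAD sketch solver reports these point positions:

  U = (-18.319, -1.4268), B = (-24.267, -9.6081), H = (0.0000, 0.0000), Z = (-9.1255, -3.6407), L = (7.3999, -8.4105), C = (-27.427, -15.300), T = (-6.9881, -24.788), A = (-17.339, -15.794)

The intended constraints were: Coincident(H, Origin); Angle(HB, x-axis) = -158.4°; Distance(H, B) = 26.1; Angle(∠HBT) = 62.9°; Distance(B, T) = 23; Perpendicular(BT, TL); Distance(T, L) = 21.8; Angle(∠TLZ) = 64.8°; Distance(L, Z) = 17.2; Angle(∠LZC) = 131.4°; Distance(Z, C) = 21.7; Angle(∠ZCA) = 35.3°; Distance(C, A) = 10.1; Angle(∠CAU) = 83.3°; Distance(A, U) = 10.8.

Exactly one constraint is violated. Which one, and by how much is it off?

Distance(A, U) = 10.8 — off by 3.60.

H = (0.00, 0.00) ✓; HB at -158.4° ✓; |HB| = 26.10 ✓; ∠HBT = 62.90° ✓; |BT| = 23.00 ✓; ∠(BT, TL) = 90.00° ✓; |TL| = 21.80 ✓; ∠TLZ = 64.80° ✓; |LZ| = 17.20 ✓; ∠LZC = 131.4° ✓; |ZC| = 21.70 ✓; ∠ZCA = 35.30° ✓; |CA| = 10.10 ✓; ∠CAU = 83.29° ✓; |AU| = 14.40 ✗.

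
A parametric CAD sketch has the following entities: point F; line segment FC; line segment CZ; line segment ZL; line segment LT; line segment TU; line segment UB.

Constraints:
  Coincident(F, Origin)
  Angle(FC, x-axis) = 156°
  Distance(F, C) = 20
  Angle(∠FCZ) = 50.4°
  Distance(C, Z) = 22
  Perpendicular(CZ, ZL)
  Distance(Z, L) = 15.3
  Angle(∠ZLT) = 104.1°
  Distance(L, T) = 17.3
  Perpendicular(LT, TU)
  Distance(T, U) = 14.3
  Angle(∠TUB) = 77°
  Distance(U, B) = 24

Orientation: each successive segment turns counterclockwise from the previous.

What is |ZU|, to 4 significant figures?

21.03

F is at the origin; FC runs at 156.0° with length 20.0, so C = (-18.27, 8.135). ∠FCZ = 50.4° gives CZ at -74.40° from the x-axis; with |CZ| = 22.0, Z = (-12.35, -13.05). CZ is perpendicular to ZL, so ZL runs at 15.60°; with |ZL| = 15.3, L = (2.382, -8.940). ∠ZLT = 104.1° gives LT at 91.50° from the x-axis; with |LT| = 17.3, T = (1.929, 8.354). LT ⟂ TU, so TU runs at -178.5°; with |TU| = 14.3, U = (-12.37, 7.979). Then |ZU| = |U − Z| = 21.03.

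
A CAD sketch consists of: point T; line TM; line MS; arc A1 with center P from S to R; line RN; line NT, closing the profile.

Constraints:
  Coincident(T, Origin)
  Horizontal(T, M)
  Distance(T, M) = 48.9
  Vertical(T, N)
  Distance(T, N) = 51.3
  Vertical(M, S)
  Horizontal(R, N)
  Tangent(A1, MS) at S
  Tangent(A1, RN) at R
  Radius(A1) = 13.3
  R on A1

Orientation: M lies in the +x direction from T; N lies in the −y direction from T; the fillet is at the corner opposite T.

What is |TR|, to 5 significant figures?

62.442

T is at the origin; T and M share the same y with |TM| = 48.9 and M on the +x side, so M = (48.900, 0.0000). TN is vertical with |TN| = 51.3 and N on the −y side, so N = (0.0000, -51.300). The virtual corner opposite T is at (48.900, -51.300). Since A1 is tangent to MS there, PS ⟂ MS and tangency of A1 to RN means the radius PR is perpendicular to RN, with radius 13.3, so the center P sits 13.3 in from both sides at P = (35.600, -38.000). That places the tangent points at S = (48.900, -38.000) on MS and R = (35.600, -51.300) on RN. Then |TR| = |R − T| = 62.442.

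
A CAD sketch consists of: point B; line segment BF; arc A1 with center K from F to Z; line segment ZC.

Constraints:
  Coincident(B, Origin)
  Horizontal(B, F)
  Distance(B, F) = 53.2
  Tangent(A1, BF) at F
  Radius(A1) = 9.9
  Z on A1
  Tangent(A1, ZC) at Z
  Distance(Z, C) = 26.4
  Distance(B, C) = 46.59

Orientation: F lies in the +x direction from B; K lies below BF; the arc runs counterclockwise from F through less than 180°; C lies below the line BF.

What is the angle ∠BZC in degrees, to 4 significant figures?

77.75°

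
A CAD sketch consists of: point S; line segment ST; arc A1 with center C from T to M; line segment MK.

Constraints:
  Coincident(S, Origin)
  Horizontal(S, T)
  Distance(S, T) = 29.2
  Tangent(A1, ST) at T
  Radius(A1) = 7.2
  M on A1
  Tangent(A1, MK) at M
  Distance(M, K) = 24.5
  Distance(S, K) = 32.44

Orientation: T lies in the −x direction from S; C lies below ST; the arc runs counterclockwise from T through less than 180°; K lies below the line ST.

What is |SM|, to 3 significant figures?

36.2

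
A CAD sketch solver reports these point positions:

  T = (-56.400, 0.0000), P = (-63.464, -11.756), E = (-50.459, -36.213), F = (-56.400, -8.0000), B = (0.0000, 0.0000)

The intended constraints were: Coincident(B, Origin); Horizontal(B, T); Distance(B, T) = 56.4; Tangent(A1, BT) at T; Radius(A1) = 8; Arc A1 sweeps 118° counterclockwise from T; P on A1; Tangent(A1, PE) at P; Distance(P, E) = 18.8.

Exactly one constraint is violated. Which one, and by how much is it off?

Distance(P, E) = 18.8 — off by 8.90.

B = (0.00, 0.00) ✓; B.y = 0.00, T.y = 0.00 ✓; |BT| = 56.40 ✓; ∠(FT, TB) = 90.00° ✓; |FT| = 8.000 ✓; bearing(F→P) − bearing(F→T) = 118.0° ✓; |FP| = 8.000 ✓; ∠(FP, PE) = 90.00° ✓; |PE| = 27.70 ✗.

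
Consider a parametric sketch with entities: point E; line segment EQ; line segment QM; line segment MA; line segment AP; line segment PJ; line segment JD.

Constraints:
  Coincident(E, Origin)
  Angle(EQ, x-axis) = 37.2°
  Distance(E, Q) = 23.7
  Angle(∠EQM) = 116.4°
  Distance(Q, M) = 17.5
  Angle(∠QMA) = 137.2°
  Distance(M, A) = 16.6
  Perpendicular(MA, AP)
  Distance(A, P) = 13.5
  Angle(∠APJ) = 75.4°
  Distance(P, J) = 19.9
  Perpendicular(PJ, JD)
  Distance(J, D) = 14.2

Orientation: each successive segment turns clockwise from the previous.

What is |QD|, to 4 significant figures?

21.99

E is at the origin; EQ runs at 37.2° with length 23.7, so Q = (18.88, 14.33). ∠EQM = 116.4° gives QM at -26.40° from the x-axis; with |QM| = 17.5, M = (34.55, 6.548). ∠QMA = 137.2° gives MA at -69.20° from the x-axis; with |MA| = 16.6, A = (40.45, -8.970). MA ⟂ AP, so AP runs at -159.2°; with |AP| = 13.5, P = (27.83, -13.76). ∠APJ = 75.4° gives PJ at 96.20° from the x-axis; with |PJ| = 19.9, J = (25.68, 6.019). PJ is perpendicular to JD, so JD runs at 6.200°; with |JD| = 14.2, D = (39.80, 7.553). Then |QD| = |D − Q| = 21.99.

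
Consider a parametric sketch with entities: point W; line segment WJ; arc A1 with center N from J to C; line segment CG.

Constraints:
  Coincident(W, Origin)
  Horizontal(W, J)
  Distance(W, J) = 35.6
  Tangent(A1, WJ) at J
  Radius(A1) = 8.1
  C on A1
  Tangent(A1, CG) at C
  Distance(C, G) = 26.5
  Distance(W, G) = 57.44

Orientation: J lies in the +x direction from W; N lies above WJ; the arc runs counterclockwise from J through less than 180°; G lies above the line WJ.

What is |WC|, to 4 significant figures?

44.23

W is at the origin; W and J share the same y with |WJ| = 35.6 and J on the +x side, so J = (35.60, 0.000). The tangent condition forces NJ to be normal to WJ, so N = J + (0, 8.1) = (35.60, 8.100). Since NC ⟂ CG (tangency), |NG| = √(8.1² + 26.5²) = 27.71 regardless of where C sits on A1. So G lies on both circle(W, 57.44) and circle(N, 27.71); the above-WJ intersection is G = (46.65, 33.51). C is the foot of the tangent from G: C = (43.65, 7.182).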